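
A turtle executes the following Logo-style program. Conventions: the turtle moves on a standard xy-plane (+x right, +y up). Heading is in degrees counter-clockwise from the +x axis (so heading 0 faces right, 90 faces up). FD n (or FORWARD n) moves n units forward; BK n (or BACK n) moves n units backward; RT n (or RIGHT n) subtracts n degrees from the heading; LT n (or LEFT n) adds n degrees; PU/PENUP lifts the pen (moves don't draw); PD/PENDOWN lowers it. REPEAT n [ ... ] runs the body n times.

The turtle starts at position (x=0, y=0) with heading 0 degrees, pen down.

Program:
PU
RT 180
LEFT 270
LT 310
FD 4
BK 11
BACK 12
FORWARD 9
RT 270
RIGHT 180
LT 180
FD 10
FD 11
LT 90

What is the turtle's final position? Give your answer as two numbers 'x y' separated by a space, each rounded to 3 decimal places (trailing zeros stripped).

Executing turtle program step by step:
Start: pos=(0,0), heading=0, pen down
PU: pen up
RT 180: heading 0 -> 180
LT 270: heading 180 -> 90
LT 310: heading 90 -> 40
FD 4: (0,0) -> (3.064,2.571) [heading=40, move]
BK 11: (3.064,2.571) -> (-5.362,-4.5) [heading=40, move]
BK 12: (-5.362,-4.5) -> (-14.555,-12.213) [heading=40, move]
FD 9: (-14.555,-12.213) -> (-7.66,-6.428) [heading=40, move]
RT 270: heading 40 -> 130
RT 180: heading 130 -> 310
LT 180: heading 310 -> 130
FD 10: (-7.66,-6.428) -> (-14.088,1.233) [heading=130, move]
FD 11: (-14.088,1.233) -> (-21.159,9.659) [heading=130, move]
LT 90: heading 130 -> 220
Final: pos=(-21.159,9.659), heading=220, 0 segment(s) drawn

Answer: -21.159 9.659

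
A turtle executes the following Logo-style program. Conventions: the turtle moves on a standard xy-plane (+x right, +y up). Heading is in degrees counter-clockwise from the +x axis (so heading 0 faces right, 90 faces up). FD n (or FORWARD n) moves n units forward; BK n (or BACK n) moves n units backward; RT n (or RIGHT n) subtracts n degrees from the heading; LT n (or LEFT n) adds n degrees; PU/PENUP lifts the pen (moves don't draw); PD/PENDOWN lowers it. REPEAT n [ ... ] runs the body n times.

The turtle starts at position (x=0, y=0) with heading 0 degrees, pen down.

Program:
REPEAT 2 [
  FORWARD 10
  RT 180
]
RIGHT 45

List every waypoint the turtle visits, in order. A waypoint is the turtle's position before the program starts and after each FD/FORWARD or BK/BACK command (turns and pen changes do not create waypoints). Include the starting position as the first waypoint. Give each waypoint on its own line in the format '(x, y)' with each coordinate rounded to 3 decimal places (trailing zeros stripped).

Answer: (0, 0)
(10, 0)
(0, 0)

Derivation:
Executing turtle program step by step:
Start: pos=(0,0), heading=0, pen down
REPEAT 2 [
  -- iteration 1/2 --
  FD 10: (0,0) -> (10,0) [heading=0, draw]
  RT 180: heading 0 -> 180
  -- iteration 2/2 --
  FD 10: (10,0) -> (0,0) [heading=180, draw]
  RT 180: heading 180 -> 0
]
RT 45: heading 0 -> 315
Final: pos=(0,0), heading=315, 2 segment(s) drawn
Waypoints (3 total):
(0, 0)
(10, 0)
(0, 0)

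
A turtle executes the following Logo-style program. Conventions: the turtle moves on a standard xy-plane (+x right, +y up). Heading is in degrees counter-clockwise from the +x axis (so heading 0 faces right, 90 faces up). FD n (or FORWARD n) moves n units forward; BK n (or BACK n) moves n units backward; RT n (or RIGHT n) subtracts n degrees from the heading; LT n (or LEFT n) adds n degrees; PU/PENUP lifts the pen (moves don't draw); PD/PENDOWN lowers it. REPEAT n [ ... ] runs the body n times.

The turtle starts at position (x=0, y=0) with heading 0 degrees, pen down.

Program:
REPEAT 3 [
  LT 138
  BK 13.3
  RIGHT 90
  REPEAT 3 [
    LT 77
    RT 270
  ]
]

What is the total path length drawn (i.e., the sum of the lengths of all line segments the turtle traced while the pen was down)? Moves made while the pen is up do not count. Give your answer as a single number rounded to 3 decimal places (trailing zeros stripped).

Executing turtle program step by step:
Start: pos=(0,0), heading=0, pen down
REPEAT 3 [
  -- iteration 1/3 --
  LT 138: heading 0 -> 138
  BK 13.3: (0,0) -> (9.884,-8.899) [heading=138, draw]
  RT 90: heading 138 -> 48
  REPEAT 3 [
    -- iteration 1/3 --
    LT 77: heading 48 -> 125
    RT 270: heading 125 -> 215
    -- iteration 2/3 --
    LT 77: heading 215 -> 292
    RT 270: heading 292 -> 22
    -- iteration 3/3 --
    LT 77: heading 22 -> 99
    RT 270: heading 99 -> 189
  ]
  -- iteration 2/3 --
  LT 138: heading 189 -> 327
  BK 13.3: (9.884,-8.899) -> (-1.27,-1.656) [heading=327, draw]
  RT 90: heading 327 -> 237
  REPEAT 3 [
    -- iteration 1/3 --
    LT 77: heading 237 -> 314
    RT 270: heading 314 -> 44
    -- iteration 2/3 --
    LT 77: heading 44 -> 121
    RT 270: heading 121 -> 211
    -- iteration 3/3 --
    LT 77: heading 211 -> 288
    RT 270: heading 288 -> 18
  ]
  -- iteration 3/3 --
  LT 138: heading 18 -> 156
  BK 13.3: (-1.27,-1.656) -> (10.88,-7.065) [heading=156, draw]
  RT 90: heading 156 -> 66
  REPEAT 3 [
    -- iteration 1/3 --
    LT 77: heading 66 -> 143
    RT 270: heading 143 -> 233
    -- iteration 2/3 --
    LT 77: heading 233 -> 310
    RT 270: heading 310 -> 40
    -- iteration 3/3 --
    LT 77: heading 40 -> 117
    RT 270: heading 117 -> 207
  ]
]
Final: pos=(10.88,-7.065), heading=207, 3 segment(s) drawn

Segment lengths:
  seg 1: (0,0) -> (9.884,-8.899), length = 13.3
  seg 2: (9.884,-8.899) -> (-1.27,-1.656), length = 13.3
  seg 3: (-1.27,-1.656) -> (10.88,-7.065), length = 13.3
Total = 39.9

Answer: 39.9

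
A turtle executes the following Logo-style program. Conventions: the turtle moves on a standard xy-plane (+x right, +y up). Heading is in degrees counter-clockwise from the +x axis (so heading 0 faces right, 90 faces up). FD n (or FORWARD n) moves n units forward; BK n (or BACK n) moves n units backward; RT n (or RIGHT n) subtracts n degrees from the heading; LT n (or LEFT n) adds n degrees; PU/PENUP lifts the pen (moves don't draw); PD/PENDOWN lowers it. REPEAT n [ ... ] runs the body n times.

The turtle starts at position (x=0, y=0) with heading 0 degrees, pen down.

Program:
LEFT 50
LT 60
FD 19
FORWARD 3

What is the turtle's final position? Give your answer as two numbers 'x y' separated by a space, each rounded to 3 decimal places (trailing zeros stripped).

Executing turtle program step by step:
Start: pos=(0,0), heading=0, pen down
LT 50: heading 0 -> 50
LT 60: heading 50 -> 110
FD 19: (0,0) -> (-6.498,17.854) [heading=110, draw]
FD 3: (-6.498,17.854) -> (-7.524,20.673) [heading=110, draw]
Final: pos=(-7.524,20.673), heading=110, 2 segment(s) drawn

Answer: -7.524 20.673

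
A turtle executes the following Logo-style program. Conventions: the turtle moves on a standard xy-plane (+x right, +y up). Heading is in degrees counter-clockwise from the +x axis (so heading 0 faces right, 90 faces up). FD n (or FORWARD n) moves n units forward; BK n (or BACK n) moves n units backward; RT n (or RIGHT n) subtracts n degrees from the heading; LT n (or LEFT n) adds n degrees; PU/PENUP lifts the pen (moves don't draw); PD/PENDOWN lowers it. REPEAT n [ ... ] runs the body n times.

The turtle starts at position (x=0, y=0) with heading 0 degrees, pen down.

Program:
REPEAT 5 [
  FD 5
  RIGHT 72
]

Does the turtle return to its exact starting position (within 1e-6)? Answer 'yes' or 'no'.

Executing turtle program step by step:
Start: pos=(0,0), heading=0, pen down
REPEAT 5 [
  -- iteration 1/5 --
  FD 5: (0,0) -> (5,0) [heading=0, draw]
  RT 72: heading 0 -> 288
  -- iteration 2/5 --
  FD 5: (5,0) -> (6.545,-4.755) [heading=288, draw]
  RT 72: heading 288 -> 216
  -- iteration 3/5 --
  FD 5: (6.545,-4.755) -> (2.5,-7.694) [heading=216, draw]
  RT 72: heading 216 -> 144
  -- iteration 4/5 --
  FD 5: (2.5,-7.694) -> (-1.545,-4.755) [heading=144, draw]
  RT 72: heading 144 -> 72
  -- iteration 5/5 --
  FD 5: (-1.545,-4.755) -> (0,0) [heading=72, draw]
  RT 72: heading 72 -> 0
]
Final: pos=(0,0), heading=0, 5 segment(s) drawn

Start position: (0, 0)
Final position: (0, 0)
Distance = 0; < 1e-6 -> CLOSED

Answer: yes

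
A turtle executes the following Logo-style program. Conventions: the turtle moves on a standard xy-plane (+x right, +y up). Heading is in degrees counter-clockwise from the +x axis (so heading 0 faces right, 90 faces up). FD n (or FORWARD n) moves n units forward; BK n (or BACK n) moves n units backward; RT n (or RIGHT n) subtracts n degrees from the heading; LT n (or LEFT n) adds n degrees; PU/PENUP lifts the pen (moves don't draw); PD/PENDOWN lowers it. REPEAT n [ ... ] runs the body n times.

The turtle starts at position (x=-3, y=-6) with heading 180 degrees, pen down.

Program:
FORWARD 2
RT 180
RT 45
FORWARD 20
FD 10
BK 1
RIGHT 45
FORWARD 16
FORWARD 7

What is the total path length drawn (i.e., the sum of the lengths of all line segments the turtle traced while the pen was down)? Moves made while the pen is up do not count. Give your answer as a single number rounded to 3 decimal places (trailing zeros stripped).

Answer: 56

Derivation:
Executing turtle program step by step:
Start: pos=(-3,-6), heading=180, pen down
FD 2: (-3,-6) -> (-5,-6) [heading=180, draw]
RT 180: heading 180 -> 0
RT 45: heading 0 -> 315
FD 20: (-5,-6) -> (9.142,-20.142) [heading=315, draw]
FD 10: (9.142,-20.142) -> (16.213,-27.213) [heading=315, draw]
BK 1: (16.213,-27.213) -> (15.506,-26.506) [heading=315, draw]
RT 45: heading 315 -> 270
FD 16: (15.506,-26.506) -> (15.506,-42.506) [heading=270, draw]
FD 7: (15.506,-42.506) -> (15.506,-49.506) [heading=270, draw]
Final: pos=(15.506,-49.506), heading=270, 6 segment(s) drawn

Segment lengths:
  seg 1: (-3,-6) -> (-5,-6), length = 2
  seg 2: (-5,-6) -> (9.142,-20.142), length = 20
  seg 3: (9.142,-20.142) -> (16.213,-27.213), length = 10
  seg 4: (16.213,-27.213) -> (15.506,-26.506), length = 1
  seg 5: (15.506,-26.506) -> (15.506,-42.506), length = 16
  seg 6: (15.506,-42.506) -> (15.506,-49.506), length = 7
Total = 56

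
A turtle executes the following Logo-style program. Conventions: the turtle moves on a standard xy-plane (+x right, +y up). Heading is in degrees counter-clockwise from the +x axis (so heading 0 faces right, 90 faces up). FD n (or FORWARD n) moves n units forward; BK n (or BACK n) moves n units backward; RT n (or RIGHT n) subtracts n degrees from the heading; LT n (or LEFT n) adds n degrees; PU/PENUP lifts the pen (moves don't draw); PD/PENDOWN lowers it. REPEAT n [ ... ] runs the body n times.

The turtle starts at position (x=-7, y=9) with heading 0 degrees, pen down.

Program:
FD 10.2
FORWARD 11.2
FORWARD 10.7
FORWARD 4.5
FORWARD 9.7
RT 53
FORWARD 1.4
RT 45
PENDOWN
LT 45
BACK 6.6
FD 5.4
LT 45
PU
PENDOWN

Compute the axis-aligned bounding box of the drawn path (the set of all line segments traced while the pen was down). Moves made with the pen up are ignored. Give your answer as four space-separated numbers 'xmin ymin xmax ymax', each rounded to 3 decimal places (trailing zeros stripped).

Executing turtle program step by step:
Start: pos=(-7,9), heading=0, pen down
FD 10.2: (-7,9) -> (3.2,9) [heading=0, draw]
FD 11.2: (3.2,9) -> (14.4,9) [heading=0, draw]
FD 10.7: (14.4,9) -> (25.1,9) [heading=0, draw]
FD 4.5: (25.1,9) -> (29.6,9) [heading=0, draw]
FD 9.7: (29.6,9) -> (39.3,9) [heading=0, draw]
RT 53: heading 0 -> 307
FD 1.4: (39.3,9) -> (40.143,7.882) [heading=307, draw]
RT 45: heading 307 -> 262
PD: pen down
LT 45: heading 262 -> 307
BK 6.6: (40.143,7.882) -> (36.171,13.153) [heading=307, draw]
FD 5.4: (36.171,13.153) -> (39.42,8.84) [heading=307, draw]
LT 45: heading 307 -> 352
PU: pen up
PD: pen down
Final: pos=(39.42,8.84), heading=352, 8 segment(s) drawn

Segment endpoints: x in {-7, 3.2, 14.4, 25.1, 29.6, 36.171, 39.3, 39.42, 40.143}, y in {7.882, 8.84, 9, 13.153}
xmin=-7, ymin=7.882, xmax=40.143, ymax=13.153

Answer: -7 7.882 40.143 13.153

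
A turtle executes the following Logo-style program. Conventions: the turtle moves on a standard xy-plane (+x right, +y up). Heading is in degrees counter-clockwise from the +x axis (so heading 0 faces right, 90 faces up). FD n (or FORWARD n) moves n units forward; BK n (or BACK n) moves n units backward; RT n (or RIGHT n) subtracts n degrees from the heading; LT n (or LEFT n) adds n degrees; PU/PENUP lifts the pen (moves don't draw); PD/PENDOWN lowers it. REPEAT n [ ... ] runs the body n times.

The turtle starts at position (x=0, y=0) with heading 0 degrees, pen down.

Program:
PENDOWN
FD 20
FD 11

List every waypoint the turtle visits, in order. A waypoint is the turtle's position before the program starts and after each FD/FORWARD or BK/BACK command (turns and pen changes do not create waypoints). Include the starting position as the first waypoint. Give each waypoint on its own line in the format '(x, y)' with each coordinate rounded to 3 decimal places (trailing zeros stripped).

Answer: (0, 0)
(20, 0)
(31, 0)

Derivation:
Executing turtle program step by step:
Start: pos=(0,0), heading=0, pen down
PD: pen down
FD 20: (0,0) -> (20,0) [heading=0, draw]
FD 11: (20,0) -> (31,0) [heading=0, draw]
Final: pos=(31,0), heading=0, 2 segment(s) drawn
Waypoints (3 total):
(0, 0)
(20, 0)
(31, 0)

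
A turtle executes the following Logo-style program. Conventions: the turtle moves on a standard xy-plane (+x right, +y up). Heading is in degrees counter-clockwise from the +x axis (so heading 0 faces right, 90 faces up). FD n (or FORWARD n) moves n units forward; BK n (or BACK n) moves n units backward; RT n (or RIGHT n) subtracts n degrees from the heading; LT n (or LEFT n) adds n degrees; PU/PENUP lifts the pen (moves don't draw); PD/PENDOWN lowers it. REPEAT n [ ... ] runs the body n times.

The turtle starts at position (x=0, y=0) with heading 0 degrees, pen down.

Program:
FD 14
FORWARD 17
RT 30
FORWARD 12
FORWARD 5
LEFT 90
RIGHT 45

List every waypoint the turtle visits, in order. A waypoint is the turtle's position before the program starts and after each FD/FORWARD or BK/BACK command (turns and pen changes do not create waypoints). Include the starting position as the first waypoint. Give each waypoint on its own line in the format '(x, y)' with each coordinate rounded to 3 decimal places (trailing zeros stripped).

Answer: (0, 0)
(14, 0)
(31, 0)
(41.392, -6)
(45.722, -8.5)

Derivation:
Executing turtle program step by step:
Start: pos=(0,0), heading=0, pen down
FD 14: (0,0) -> (14,0) [heading=0, draw]
FD 17: (14,0) -> (31,0) [heading=0, draw]
RT 30: heading 0 -> 330
FD 12: (31,0) -> (41.392,-6) [heading=330, draw]
FD 5: (41.392,-6) -> (45.722,-8.5) [heading=330, draw]
LT 90: heading 330 -> 60
RT 45: heading 60 -> 15
Final: pos=(45.722,-8.5), heading=15, 4 segment(s) drawn
Waypoints (5 total):
(0, 0)
(14, 0)
(31, 0)
(41.392, -6)
(45.722, -8.5)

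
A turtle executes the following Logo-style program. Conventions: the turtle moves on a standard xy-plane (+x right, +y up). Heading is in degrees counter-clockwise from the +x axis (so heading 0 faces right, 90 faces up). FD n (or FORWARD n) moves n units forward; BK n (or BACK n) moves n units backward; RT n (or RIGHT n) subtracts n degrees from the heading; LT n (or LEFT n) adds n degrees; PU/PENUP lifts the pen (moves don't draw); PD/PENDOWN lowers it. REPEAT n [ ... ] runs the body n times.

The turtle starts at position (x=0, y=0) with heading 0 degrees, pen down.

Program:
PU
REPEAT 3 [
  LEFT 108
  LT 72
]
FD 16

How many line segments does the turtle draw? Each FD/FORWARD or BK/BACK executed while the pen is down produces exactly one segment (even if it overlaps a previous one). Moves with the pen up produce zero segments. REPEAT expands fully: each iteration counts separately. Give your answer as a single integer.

Executing turtle program step by step:
Start: pos=(0,0), heading=0, pen down
PU: pen up
REPEAT 3 [
  -- iteration 1/3 --
  LT 108: heading 0 -> 108
  LT 72: heading 108 -> 180
  -- iteration 2/3 --
  LT 108: heading 180 -> 288
  LT 72: heading 288 -> 0
  -- iteration 3/3 --
  LT 108: heading 0 -> 108
  LT 72: heading 108 -> 180
]
FD 16: (0,0) -> (-16,0) [heading=180, move]
Final: pos=(-16,0), heading=180, 0 segment(s) drawn
Segments drawn: 0

Answer: 0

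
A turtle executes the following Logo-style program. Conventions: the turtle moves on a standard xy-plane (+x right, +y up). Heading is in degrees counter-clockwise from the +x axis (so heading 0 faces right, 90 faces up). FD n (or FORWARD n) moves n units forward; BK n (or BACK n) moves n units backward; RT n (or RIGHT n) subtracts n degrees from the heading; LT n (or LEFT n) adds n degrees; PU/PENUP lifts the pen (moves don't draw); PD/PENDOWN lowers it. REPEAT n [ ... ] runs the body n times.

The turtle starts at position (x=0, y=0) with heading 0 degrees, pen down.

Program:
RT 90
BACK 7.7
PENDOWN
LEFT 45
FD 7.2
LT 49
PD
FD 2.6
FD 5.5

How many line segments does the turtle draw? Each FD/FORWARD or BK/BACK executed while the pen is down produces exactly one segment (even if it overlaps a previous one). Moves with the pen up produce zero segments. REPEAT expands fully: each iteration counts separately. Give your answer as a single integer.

Executing turtle program step by step:
Start: pos=(0,0), heading=0, pen down
RT 90: heading 0 -> 270
BK 7.7: (0,0) -> (0,7.7) [heading=270, draw]
PD: pen down
LT 45: heading 270 -> 315
FD 7.2: (0,7.7) -> (5.091,2.609) [heading=315, draw]
LT 49: heading 315 -> 4
PD: pen down
FD 2.6: (5.091,2.609) -> (7.685,2.79) [heading=4, draw]
FD 5.5: (7.685,2.79) -> (13.171,3.174) [heading=4, draw]
Final: pos=(13.171,3.174), heading=4, 4 segment(s) drawn
Segments drawn: 4

Answer: 4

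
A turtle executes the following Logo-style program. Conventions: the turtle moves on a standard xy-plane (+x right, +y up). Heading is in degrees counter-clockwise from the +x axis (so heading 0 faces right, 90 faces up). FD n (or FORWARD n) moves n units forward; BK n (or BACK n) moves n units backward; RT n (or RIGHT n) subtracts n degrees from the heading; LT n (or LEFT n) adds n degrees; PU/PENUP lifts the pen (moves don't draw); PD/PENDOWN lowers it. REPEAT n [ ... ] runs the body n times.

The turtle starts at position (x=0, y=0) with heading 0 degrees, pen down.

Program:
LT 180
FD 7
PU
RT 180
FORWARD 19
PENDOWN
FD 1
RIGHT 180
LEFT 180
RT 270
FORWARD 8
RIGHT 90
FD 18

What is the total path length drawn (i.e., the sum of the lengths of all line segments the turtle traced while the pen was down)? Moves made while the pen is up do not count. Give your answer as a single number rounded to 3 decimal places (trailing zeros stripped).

Executing turtle program step by step:
Start: pos=(0,0), heading=0, pen down
LT 180: heading 0 -> 180
FD 7: (0,0) -> (-7,0) [heading=180, draw]
PU: pen up
RT 180: heading 180 -> 0
FD 19: (-7,0) -> (12,0) [heading=0, move]
PD: pen down
FD 1: (12,0) -> (13,0) [heading=0, draw]
RT 180: heading 0 -> 180
LT 180: heading 180 -> 0
RT 270: heading 0 -> 90
FD 8: (13,0) -> (13,8) [heading=90, draw]
RT 90: heading 90 -> 0
FD 18: (13,8) -> (31,8) [heading=0, draw]
Final: pos=(31,8), heading=0, 4 segment(s) drawn

Segment lengths:
  seg 1: (0,0) -> (-7,0), length = 7
  seg 2: (12,0) -> (13,0), length = 1
  seg 3: (13,0) -> (13,8), length = 8
  seg 4: (13,8) -> (31,8), length = 18
Total = 34

Answer: 34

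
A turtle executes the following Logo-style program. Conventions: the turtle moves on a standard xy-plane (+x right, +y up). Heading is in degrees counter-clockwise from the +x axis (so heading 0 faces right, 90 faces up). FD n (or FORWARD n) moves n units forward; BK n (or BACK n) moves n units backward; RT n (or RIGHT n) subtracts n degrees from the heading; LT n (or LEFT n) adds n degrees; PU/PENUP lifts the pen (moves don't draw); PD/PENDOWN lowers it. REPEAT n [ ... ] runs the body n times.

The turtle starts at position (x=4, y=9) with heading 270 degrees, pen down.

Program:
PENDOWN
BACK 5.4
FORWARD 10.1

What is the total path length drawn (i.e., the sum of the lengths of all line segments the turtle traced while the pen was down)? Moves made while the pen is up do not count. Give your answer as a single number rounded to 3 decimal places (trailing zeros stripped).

Answer: 15.5

Derivation:
Executing turtle program step by step:
Start: pos=(4,9), heading=270, pen down
PD: pen down
BK 5.4: (4,9) -> (4,14.4) [heading=270, draw]
FD 10.1: (4,14.4) -> (4,4.3) [heading=270, draw]
Final: pos=(4,4.3), heading=270, 2 segment(s) drawn

Segment lengths:
  seg 1: (4,9) -> (4,14.4), length = 5.4
  seg 2: (4,14.4) -> (4,4.3), length = 10.1
Total = 15.5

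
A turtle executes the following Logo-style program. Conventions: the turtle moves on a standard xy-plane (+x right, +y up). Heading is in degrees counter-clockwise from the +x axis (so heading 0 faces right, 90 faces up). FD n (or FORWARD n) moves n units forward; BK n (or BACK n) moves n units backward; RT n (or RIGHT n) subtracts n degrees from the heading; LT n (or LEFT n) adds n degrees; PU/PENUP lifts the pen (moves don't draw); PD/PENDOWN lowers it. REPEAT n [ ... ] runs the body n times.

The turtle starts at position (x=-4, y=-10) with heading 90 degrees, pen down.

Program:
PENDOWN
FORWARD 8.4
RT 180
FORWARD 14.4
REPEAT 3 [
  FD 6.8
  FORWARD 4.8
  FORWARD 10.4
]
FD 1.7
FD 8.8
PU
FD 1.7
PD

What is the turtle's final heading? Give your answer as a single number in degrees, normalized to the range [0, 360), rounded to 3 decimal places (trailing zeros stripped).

Executing turtle program step by step:
Start: pos=(-4,-10), heading=90, pen down
PD: pen down
FD 8.4: (-4,-10) -> (-4,-1.6) [heading=90, draw]
RT 180: heading 90 -> 270
FD 14.4: (-4,-1.6) -> (-4,-16) [heading=270, draw]
REPEAT 3 [
  -- iteration 1/3 --
  FD 6.8: (-4,-16) -> (-4,-22.8) [heading=270, draw]
  FD 4.8: (-4,-22.8) -> (-4,-27.6) [heading=270, draw]
  FD 10.4: (-4,-27.6) -> (-4,-38) [heading=270, draw]
  -- iteration 2/3 --
  FD 6.8: (-4,-38) -> (-4,-44.8) [heading=270, draw]
  FD 4.8: (-4,-44.8) -> (-4,-49.6) [heading=270, draw]
  FD 10.4: (-4,-49.6) -> (-4,-60) [heading=270, draw]
  -- iteration 3/3 --
  FD 6.8: (-4,-60) -> (-4,-66.8) [heading=270, draw]
  FD 4.8: (-4,-66.8) -> (-4,-71.6) [heading=270, draw]
  FD 10.4: (-4,-71.6) -> (-4,-82) [heading=270, draw]
]
FD 1.7: (-4,-82) -> (-4,-83.7) [heading=270, draw]
FD 8.8: (-4,-83.7) -> (-4,-92.5) [heading=270, draw]
PU: pen up
FD 1.7: (-4,-92.5) -> (-4,-94.2) [heading=270, move]
PD: pen down
Final: pos=(-4,-94.2), heading=270, 13 segment(s) drawn

Answer: 270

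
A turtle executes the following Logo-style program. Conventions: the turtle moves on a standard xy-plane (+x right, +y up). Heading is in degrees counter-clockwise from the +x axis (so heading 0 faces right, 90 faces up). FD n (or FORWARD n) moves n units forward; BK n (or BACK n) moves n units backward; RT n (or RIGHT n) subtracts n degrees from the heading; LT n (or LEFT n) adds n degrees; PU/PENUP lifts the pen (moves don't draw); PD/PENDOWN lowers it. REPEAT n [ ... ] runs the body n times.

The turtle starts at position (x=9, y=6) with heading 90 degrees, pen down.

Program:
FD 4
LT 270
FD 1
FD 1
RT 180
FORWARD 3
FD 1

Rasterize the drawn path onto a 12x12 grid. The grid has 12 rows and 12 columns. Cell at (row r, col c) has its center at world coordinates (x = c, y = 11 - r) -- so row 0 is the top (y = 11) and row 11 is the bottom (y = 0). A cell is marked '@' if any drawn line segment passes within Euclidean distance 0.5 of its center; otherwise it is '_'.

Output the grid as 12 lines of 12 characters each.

Segment 0: (9,6) -> (9,10)
Segment 1: (9,10) -> (10,10)
Segment 2: (10,10) -> (11,10)
Segment 3: (11,10) -> (8,10)
Segment 4: (8,10) -> (7,10)

Answer: ____________
_______@@@@@
_________@__
_________@__
_________@__
_________@__
____________
____________
____________
____________
____________
____________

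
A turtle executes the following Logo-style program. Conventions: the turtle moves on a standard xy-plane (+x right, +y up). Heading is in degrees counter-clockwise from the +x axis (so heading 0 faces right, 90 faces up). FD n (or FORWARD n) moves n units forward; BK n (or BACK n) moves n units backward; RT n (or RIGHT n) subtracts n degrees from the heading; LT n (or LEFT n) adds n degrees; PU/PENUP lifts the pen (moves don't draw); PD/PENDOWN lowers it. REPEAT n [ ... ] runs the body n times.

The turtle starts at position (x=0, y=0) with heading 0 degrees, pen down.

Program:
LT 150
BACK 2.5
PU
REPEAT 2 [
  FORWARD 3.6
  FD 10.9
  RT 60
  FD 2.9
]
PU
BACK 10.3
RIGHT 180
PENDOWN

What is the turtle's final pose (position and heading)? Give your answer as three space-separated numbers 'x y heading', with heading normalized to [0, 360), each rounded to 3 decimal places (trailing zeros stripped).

Executing turtle program step by step:
Start: pos=(0,0), heading=0, pen down
LT 150: heading 0 -> 150
BK 2.5: (0,0) -> (2.165,-1.25) [heading=150, draw]
PU: pen up
REPEAT 2 [
  -- iteration 1/2 --
  FD 3.6: (2.165,-1.25) -> (-0.953,0.55) [heading=150, move]
  FD 10.9: (-0.953,0.55) -> (-10.392,6) [heading=150, move]
  RT 60: heading 150 -> 90
  FD 2.9: (-10.392,6) -> (-10.392,8.9) [heading=90, move]
  -- iteration 2/2 --
  FD 3.6: (-10.392,8.9) -> (-10.392,12.5) [heading=90, move]
  FD 10.9: (-10.392,12.5) -> (-10.392,23.4) [heading=90, move]
  RT 60: heading 90 -> 30
  FD 2.9: (-10.392,23.4) -> (-7.881,24.85) [heading=30, move]
]
PU: pen up
BK 10.3: (-7.881,24.85) -> (-16.801,19.7) [heading=30, move]
RT 180: heading 30 -> 210
PD: pen down
Final: pos=(-16.801,19.7), heading=210, 1 segment(s) drawn

Answer: -16.801 19.7 210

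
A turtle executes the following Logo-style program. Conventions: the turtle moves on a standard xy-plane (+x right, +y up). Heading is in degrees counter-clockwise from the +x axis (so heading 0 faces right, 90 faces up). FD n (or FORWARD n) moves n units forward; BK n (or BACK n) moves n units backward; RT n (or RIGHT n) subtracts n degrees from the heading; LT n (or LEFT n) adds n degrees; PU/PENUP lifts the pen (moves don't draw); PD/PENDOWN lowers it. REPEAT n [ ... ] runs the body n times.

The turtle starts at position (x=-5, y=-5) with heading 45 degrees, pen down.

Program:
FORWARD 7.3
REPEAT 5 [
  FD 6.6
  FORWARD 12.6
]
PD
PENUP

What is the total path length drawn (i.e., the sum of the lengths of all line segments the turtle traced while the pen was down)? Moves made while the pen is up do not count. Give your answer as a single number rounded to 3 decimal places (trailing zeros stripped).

Executing turtle program step by step:
Start: pos=(-5,-5), heading=45, pen down
FD 7.3: (-5,-5) -> (0.162,0.162) [heading=45, draw]
REPEAT 5 [
  -- iteration 1/5 --
  FD 6.6: (0.162,0.162) -> (4.829,4.829) [heading=45, draw]
  FD 12.6: (4.829,4.829) -> (13.738,13.738) [heading=45, draw]
  -- iteration 2/5 --
  FD 6.6: (13.738,13.738) -> (18.405,18.405) [heading=45, draw]
  FD 12.6: (18.405,18.405) -> (27.315,27.315) [heading=45, draw]
  -- iteration 3/5 --
  FD 6.6: (27.315,27.315) -> (31.982,31.982) [heading=45, draw]
  FD 12.6: (31.982,31.982) -> (40.891,40.891) [heading=45, draw]
  -- iteration 4/5 --
  FD 6.6: (40.891,40.891) -> (45.558,45.558) [heading=45, draw]
  FD 12.6: (45.558,45.558) -> (54.468,54.468) [heading=45, draw]
  -- iteration 5/5 --
  FD 6.6: (54.468,54.468) -> (59.135,59.135) [heading=45, draw]
  FD 12.6: (59.135,59.135) -> (68.044,68.044) [heading=45, draw]
]
PD: pen down
PU: pen up
Final: pos=(68.044,68.044), heading=45, 11 segment(s) drawn

Segment lengths:
  seg 1: (-5,-5) -> (0.162,0.162), length = 7.3
  seg 2: (0.162,0.162) -> (4.829,4.829), length = 6.6
  seg 3: (4.829,4.829) -> (13.738,13.738), length = 12.6
  seg 4: (13.738,13.738) -> (18.405,18.405), length = 6.6
  seg 5: (18.405,18.405) -> (27.315,27.315), length = 12.6
  seg 6: (27.315,27.315) -> (31.982,31.982), length = 6.6
  seg 7: (31.982,31.982) -> (40.891,40.891), length = 12.6
  seg 8: (40.891,40.891) -> (45.558,45.558), length = 6.6
  seg 9: (45.558,45.558) -> (54.468,54.468), length = 12.6
  seg 10: (54.468,54.468) -> (59.135,59.135), length = 6.6
  seg 11: (59.135,59.135) -> (68.044,68.044), length = 12.6
Total = 103.3

Answer: 103.3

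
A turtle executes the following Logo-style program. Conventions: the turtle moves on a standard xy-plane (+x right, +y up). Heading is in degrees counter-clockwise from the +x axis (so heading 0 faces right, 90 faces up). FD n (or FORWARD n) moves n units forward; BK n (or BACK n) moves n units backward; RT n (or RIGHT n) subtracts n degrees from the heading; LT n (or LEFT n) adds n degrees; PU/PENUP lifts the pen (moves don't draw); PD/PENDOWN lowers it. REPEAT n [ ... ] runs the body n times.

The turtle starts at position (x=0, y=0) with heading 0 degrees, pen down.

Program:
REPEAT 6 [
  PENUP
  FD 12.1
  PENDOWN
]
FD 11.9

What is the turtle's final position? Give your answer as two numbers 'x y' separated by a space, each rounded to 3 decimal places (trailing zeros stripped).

Executing turtle program step by step:
Start: pos=(0,0), heading=0, pen down
REPEAT 6 [
  -- iteration 1/6 --
  PU: pen up
  FD 12.1: (0,0) -> (12.1,0) [heading=0, move]
  PD: pen down
  -- iteration 2/6 --
  PU: pen up
  FD 12.1: (12.1,0) -> (24.2,0) [heading=0, move]
  PD: pen down
  -- iteration 3/6 --
  PU: pen up
  FD 12.1: (24.2,0) -> (36.3,0) [heading=0, move]
  PD: pen down
  -- iteration 4/6 --
  PU: pen up
  FD 12.1: (36.3,0) -> (48.4,0) [heading=0, move]
  PD: pen down
  -- iteration 5/6 --
  PU: pen up
  FD 12.1: (48.4,0) -> (60.5,0) [heading=0, move]
  PD: pen down
  -- iteration 6/6 --
  PU: pen up
  FD 12.1: (60.5,0) -> (72.6,0) [heading=0, move]
  PD: pen down
]
FD 11.9: (72.6,0) -> (84.5,0) [heading=0, draw]
Final: pos=(84.5,0), heading=0, 1 segment(s) drawn

Answer: 84.5 0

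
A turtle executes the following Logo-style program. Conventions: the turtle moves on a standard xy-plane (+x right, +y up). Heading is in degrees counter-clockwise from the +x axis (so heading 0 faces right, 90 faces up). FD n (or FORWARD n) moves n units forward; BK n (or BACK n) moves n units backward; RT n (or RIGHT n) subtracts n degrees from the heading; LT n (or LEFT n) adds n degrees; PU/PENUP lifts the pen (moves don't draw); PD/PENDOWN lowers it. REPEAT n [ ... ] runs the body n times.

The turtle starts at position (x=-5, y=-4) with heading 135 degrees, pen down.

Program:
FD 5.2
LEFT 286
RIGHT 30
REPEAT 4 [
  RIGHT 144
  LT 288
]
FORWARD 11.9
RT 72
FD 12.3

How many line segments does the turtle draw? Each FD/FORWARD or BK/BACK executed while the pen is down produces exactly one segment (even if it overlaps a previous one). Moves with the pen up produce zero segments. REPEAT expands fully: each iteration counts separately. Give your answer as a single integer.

Executing turtle program step by step:
Start: pos=(-5,-4), heading=135, pen down
FD 5.2: (-5,-4) -> (-8.677,-0.323) [heading=135, draw]
LT 286: heading 135 -> 61
RT 30: heading 61 -> 31
REPEAT 4 [
  -- iteration 1/4 --
  RT 144: heading 31 -> 247
  LT 288: heading 247 -> 175
  -- iteration 2/4 --
  RT 144: heading 175 -> 31
  LT 288: heading 31 -> 319
  -- iteration 3/4 --
  RT 144: heading 319 -> 175
  LT 288: heading 175 -> 103
  -- iteration 4/4 --
  RT 144: heading 103 -> 319
  LT 288: heading 319 -> 247
]
FD 11.9: (-8.677,-0.323) -> (-13.327,-11.277) [heading=247, draw]
RT 72: heading 247 -> 175
FD 12.3: (-13.327,-11.277) -> (-25.58,-10.205) [heading=175, draw]
Final: pos=(-25.58,-10.205), heading=175, 3 segment(s) drawn
Segments drawn: 3

Answer: 3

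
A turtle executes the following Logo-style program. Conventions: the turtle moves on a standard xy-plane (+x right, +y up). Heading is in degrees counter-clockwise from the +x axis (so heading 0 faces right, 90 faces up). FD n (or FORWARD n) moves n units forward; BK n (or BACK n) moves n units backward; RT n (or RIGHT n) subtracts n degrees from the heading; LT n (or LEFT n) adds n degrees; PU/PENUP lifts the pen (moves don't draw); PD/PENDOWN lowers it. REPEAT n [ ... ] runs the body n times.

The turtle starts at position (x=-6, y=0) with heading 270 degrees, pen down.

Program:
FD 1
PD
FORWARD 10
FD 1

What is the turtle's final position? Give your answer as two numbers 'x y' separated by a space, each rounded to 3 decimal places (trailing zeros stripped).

Executing turtle program step by step:
Start: pos=(-6,0), heading=270, pen down
FD 1: (-6,0) -> (-6,-1) [heading=270, draw]
PD: pen down
FD 10: (-6,-1) -> (-6,-11) [heading=270, draw]
FD 1: (-6,-11) -> (-6,-12) [heading=270, draw]
Final: pos=(-6,-12), heading=270, 3 segment(s) drawn

Answer: -6 -12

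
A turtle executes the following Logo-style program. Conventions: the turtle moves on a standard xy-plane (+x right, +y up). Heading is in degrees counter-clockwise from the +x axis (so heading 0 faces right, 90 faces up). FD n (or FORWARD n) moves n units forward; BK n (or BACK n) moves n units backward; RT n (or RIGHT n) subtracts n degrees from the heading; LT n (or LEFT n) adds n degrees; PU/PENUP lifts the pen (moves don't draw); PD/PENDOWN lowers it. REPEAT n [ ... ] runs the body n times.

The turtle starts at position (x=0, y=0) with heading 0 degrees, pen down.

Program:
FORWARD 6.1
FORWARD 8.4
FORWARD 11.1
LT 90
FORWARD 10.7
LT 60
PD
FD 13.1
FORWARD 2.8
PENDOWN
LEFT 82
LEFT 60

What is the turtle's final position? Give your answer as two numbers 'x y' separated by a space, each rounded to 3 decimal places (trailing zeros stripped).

Answer: 11.83 18.65

Derivation:
Executing turtle program step by step:
Start: pos=(0,0), heading=0, pen down
FD 6.1: (0,0) -> (6.1,0) [heading=0, draw]
FD 8.4: (6.1,0) -> (14.5,0) [heading=0, draw]
FD 11.1: (14.5,0) -> (25.6,0) [heading=0, draw]
LT 90: heading 0 -> 90
FD 10.7: (25.6,0) -> (25.6,10.7) [heading=90, draw]
LT 60: heading 90 -> 150
PD: pen down
FD 13.1: (25.6,10.7) -> (14.255,17.25) [heading=150, draw]
FD 2.8: (14.255,17.25) -> (11.83,18.65) [heading=150, draw]
PD: pen down
LT 82: heading 150 -> 232
LT 60: heading 232 -> 292
Final: pos=(11.83,18.65), heading=292, 6 segment(s) drawn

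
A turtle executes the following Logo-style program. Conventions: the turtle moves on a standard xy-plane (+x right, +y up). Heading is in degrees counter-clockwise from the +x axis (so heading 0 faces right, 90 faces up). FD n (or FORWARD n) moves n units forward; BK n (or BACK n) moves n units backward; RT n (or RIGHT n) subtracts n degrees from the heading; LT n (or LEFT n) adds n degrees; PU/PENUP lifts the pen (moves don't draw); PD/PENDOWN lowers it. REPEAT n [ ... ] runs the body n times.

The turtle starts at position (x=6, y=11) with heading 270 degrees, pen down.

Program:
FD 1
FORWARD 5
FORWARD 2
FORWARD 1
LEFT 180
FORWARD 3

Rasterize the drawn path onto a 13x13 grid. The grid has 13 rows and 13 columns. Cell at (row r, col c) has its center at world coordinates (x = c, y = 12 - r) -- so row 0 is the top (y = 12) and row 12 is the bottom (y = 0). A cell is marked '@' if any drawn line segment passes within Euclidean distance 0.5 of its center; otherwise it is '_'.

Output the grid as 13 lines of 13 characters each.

Answer: _____________
______@______
______@______
______@______
______@______
______@______
______@______
______@______
______@______
______@______
______@______
_____________
_____________

Derivation:
Segment 0: (6,11) -> (6,10)
Segment 1: (6,10) -> (6,5)
Segment 2: (6,5) -> (6,3)
Segment 3: (6,3) -> (6,2)
Segment 4: (6,2) -> (6,5)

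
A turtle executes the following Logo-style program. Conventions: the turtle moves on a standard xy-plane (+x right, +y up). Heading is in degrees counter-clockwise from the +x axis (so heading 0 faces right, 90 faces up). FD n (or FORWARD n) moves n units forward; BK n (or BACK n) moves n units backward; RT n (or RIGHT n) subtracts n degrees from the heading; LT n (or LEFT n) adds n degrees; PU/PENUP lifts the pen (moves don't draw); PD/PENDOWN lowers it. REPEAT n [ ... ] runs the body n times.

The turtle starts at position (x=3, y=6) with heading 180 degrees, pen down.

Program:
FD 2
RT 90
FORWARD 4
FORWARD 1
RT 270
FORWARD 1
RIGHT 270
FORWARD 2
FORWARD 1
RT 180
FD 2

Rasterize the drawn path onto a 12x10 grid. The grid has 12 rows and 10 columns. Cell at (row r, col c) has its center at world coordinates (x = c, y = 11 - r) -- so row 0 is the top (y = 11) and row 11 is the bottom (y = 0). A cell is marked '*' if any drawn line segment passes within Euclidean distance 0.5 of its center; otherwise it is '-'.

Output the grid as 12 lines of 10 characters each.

Answer: **--------
**--------
**--------
**--------
-*--------
-***------
----------
----------
----------
----------
----------
----------

Derivation:
Segment 0: (3,6) -> (1,6)
Segment 1: (1,6) -> (1,10)
Segment 2: (1,10) -> (1,11)
Segment 3: (1,11) -> (0,11)
Segment 4: (0,11) -> (0,9)
Segment 5: (0,9) -> (0,8)
Segment 6: (0,8) -> (0,10)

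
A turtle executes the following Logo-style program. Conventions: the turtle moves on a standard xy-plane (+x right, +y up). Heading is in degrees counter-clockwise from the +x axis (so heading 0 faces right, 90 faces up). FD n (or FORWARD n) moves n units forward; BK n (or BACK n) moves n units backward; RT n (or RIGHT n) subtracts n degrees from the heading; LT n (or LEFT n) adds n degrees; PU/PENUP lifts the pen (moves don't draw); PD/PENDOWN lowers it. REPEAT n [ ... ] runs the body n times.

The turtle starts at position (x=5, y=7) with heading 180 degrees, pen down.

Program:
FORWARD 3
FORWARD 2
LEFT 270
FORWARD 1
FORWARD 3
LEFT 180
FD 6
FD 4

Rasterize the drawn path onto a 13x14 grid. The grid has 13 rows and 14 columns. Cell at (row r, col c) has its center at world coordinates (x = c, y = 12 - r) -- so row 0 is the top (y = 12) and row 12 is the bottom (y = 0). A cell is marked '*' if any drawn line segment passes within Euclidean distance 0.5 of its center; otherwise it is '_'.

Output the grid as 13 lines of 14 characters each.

Segment 0: (5,7) -> (2,7)
Segment 1: (2,7) -> (0,7)
Segment 2: (0,7) -> (0,8)
Segment 3: (0,8) -> (0,11)
Segment 4: (0,11) -> (-0,5)
Segment 5: (-0,5) -> (-0,1)

Answer: ______________
*_____________
*_____________
*_____________
*_____________
******________
*_____________
*_____________
*_____________
*_____________
*_____________
*_____________
______________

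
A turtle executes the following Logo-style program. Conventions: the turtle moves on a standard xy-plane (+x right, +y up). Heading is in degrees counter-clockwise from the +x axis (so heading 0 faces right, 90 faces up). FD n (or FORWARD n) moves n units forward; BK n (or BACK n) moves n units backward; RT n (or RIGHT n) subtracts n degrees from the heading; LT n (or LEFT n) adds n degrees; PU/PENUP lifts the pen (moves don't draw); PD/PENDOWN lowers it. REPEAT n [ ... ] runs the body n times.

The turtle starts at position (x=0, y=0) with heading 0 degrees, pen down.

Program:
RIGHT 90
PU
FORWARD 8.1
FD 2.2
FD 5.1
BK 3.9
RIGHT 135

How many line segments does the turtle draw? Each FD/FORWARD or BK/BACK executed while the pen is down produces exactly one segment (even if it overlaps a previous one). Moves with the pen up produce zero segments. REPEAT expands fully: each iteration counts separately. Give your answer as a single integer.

Executing turtle program step by step:
Start: pos=(0,0), heading=0, pen down
RT 90: heading 0 -> 270
PU: pen up
FD 8.1: (0,0) -> (0,-8.1) [heading=270, move]
FD 2.2: (0,-8.1) -> (0,-10.3) [heading=270, move]
FD 5.1: (0,-10.3) -> (0,-15.4) [heading=270, move]
BK 3.9: (0,-15.4) -> (0,-11.5) [heading=270, move]
RT 135: heading 270 -> 135
Final: pos=(0,-11.5), heading=135, 0 segment(s) drawn
Segments drawn: 0

Answer: 0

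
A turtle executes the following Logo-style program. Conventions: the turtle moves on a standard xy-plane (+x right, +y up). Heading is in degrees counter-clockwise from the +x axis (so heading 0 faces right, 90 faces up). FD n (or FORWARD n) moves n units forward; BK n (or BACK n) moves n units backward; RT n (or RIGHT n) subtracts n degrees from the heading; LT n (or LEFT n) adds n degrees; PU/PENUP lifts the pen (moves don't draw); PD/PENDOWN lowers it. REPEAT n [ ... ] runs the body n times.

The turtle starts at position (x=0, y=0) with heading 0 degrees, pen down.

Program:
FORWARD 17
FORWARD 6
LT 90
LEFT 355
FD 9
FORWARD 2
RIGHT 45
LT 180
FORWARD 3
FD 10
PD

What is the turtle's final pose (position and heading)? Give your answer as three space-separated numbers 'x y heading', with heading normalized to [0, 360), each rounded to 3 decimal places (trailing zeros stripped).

Executing turtle program step by step:
Start: pos=(0,0), heading=0, pen down
FD 17: (0,0) -> (17,0) [heading=0, draw]
FD 6: (17,0) -> (23,0) [heading=0, draw]
LT 90: heading 0 -> 90
LT 355: heading 90 -> 85
FD 9: (23,0) -> (23.784,8.966) [heading=85, draw]
FD 2: (23.784,8.966) -> (23.959,10.958) [heading=85, draw]
RT 45: heading 85 -> 40
LT 180: heading 40 -> 220
FD 3: (23.959,10.958) -> (21.661,9.03) [heading=220, draw]
FD 10: (21.661,9.03) -> (14,2.602) [heading=220, draw]
PD: pen down
Final: pos=(14,2.602), heading=220, 6 segment(s) drawn

Answer: 14 2.602 220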